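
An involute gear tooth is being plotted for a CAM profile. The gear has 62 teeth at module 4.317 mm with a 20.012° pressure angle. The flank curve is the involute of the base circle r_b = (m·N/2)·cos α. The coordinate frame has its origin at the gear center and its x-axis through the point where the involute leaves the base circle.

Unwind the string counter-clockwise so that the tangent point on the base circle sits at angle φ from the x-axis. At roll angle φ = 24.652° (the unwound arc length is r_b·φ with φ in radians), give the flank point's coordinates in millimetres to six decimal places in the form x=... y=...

x=136.852761 y=3.277198

pitch radius r_p = m·N/2 = 4.317·62/2 = 133.827000
base radius r_b = r_p·cos α = 133.827000·cos 20.012° = 125.746655
roll angle φ = 24.652° = 0.43025857 rad
x = r_b·(cos φ + φ·sin φ) = 125.746655·(0.90885793 + 0.43025857·0.41710582) = 136.852761
y = r_b·(sin φ − φ·cos φ) = 125.746655·(0.41710582 − 0.43025857·0.90885793) = 3.277198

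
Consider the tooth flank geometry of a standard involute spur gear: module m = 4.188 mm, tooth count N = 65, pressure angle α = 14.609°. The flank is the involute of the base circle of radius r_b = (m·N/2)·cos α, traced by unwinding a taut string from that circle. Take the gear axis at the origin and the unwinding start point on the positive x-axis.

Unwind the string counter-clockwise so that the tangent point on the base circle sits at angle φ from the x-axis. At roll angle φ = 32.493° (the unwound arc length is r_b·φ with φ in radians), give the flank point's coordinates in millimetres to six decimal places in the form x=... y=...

x=151.216543 y=7.752916

pitch radius r_p = m·N/2 = 4.188·65/2 = 136.110000
base radius r_b = r_p·cos α = 136.110000·cos 14.609° = 131.709504
roll angle φ = 32.493° = 0.56710983 rad
x = r_b·(cos φ + φ·sin φ) = 131.709504·(0.84345708 + 0.56710983·0.53719656) = 151.216543
y = r_b·(sin φ − φ·cos φ) = 131.709504·(0.53719656 − 0.56710983·0.84345708) = 7.752916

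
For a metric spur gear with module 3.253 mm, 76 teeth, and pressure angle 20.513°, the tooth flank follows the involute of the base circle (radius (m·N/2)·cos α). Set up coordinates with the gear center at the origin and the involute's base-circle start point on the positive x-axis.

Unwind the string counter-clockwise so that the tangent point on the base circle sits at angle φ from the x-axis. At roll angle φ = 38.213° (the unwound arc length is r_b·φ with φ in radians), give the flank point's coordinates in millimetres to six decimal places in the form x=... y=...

pitch radius r_p = m·N/2 = 3.253·76/2 = 123.614000
base radius r_b = r_p·cos α = 123.614000·cos 20.513° = 115.775971
roll angle φ = 38.213° = 0.66694267 rad
x = r_b·(cos φ + φ·sin φ) = 115.775971·(0.78571656 + 0.66694267·0.61858668) = 138.731847
y = r_b·(sin φ − φ·cos φ) = 115.775971·(0.61858668 − 0.66694267·0.78571656) = 10.947635

x=138.731847 y=10.947635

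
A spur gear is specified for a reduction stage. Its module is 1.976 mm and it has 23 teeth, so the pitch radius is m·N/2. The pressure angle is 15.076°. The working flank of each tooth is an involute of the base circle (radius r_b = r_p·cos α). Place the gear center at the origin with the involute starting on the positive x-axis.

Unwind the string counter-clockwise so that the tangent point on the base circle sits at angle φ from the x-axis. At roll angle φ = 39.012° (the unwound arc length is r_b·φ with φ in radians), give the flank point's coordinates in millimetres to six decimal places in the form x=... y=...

pitch radius r_p = m·N/2 = 1.976·23/2 = 22.724000
base radius r_b = r_p·cos α = 22.724000·cos 15.076° = 21.941878
roll angle φ = 39.012° = 0.68088785 rad
x = r_b·(cos φ + φ·sin φ) = 21.941878·(0.77701414 + 0.68088785·0.62948314) = 26.453601
y = r_b·(sin φ − φ·cos φ) = 21.941878·(0.62948314 − 0.68088785·0.77701414) = 2.203484

x=26.453601 y=2.203484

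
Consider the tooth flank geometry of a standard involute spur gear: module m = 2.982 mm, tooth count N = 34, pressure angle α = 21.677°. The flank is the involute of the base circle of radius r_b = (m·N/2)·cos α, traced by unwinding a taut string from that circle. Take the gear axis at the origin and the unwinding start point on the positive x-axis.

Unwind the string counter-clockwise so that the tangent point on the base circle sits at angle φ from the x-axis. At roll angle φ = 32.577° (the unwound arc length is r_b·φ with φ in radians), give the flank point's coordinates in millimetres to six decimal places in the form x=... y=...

pitch radius r_p = m·N/2 = 2.982·34/2 = 50.694000
base radius r_b = r_p·cos α = 50.694000·cos 21.677° = 47.108967
roll angle φ = 32.577° = 0.56857591 rad
x = r_b·(cos φ + φ·sin φ) = 47.108967·(0.84266861 + 0.56857591·0.53843256) = 54.119177
y = r_b·(sin φ − φ·cos φ) = 47.108967·(0.53843256 − 0.56857591·0.84266861) = 2.794103

x=54.119177 y=2.794103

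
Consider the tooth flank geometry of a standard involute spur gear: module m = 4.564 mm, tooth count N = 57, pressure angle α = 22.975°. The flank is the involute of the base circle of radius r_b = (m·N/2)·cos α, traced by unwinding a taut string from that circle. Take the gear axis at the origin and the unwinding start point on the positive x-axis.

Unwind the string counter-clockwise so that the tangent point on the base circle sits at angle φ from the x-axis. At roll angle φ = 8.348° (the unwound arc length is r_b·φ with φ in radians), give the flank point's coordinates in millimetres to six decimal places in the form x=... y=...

x=121.020295 y=0.123206

pitch radius r_p = m·N/2 = 4.564·57/2 = 130.074000
base radius r_b = r_p·cos α = 130.074000·cos 22.975° = 119.755913
roll angle φ = 8.348° = 0.14570009 rad
x = r_b·(cos φ + φ·sin φ) = 119.755913·(0.98940451 + 0.14570009·0.14518513) = 121.020295
y = r_b·(sin φ − φ·cos φ) = 119.755913·(0.14518513 − 0.14570009·0.98940451) = 0.123206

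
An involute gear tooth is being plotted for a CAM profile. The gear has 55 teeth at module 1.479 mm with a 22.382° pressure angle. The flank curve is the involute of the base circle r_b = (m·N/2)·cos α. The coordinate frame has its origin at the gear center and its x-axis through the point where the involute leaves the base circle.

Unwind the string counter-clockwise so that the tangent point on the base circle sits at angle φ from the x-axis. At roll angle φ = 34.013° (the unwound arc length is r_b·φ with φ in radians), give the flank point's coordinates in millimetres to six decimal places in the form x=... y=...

x=43.662713 y=2.531329

pitch radius r_p = m·N/2 = 1.479·55/2 = 40.672500
base radius r_b = r_p·cos α = 40.672500·cos 22.382° = 37.608466
roll angle φ = 34.013° = 0.59363884 rad
x = r_b·(cos φ + φ·sin φ) = 37.608466·(0.82891067 + 0.59363884·0.55938099) = 43.662713
y = r_b·(sin φ − φ·cos φ) = 37.608466·(0.55938099 − 0.59363884·0.82891067) = 2.531329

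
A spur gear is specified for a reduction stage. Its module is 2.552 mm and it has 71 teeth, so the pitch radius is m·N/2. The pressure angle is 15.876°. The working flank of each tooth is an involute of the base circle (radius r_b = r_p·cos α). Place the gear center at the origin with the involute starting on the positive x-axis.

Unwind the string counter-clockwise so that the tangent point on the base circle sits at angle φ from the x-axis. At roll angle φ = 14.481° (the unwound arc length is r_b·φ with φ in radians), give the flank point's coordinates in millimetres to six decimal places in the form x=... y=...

x=89.879194 y=0.465960

pitch radius r_p = m·N/2 = 2.552·71/2 = 90.596000
base radius r_b = r_p·cos α = 90.596000·cos 15.876° = 87.140304
roll angle φ = 14.481° = 0.25274113 rad
x = r_b·(cos φ + φ·sin φ) = 87.140304·(0.96823062 + 0.25274113·0.25005894) = 89.879194
y = r_b·(sin φ − φ·cos φ) = 87.140304·(0.25005894 − 0.25274113·0.96823062) = 0.465960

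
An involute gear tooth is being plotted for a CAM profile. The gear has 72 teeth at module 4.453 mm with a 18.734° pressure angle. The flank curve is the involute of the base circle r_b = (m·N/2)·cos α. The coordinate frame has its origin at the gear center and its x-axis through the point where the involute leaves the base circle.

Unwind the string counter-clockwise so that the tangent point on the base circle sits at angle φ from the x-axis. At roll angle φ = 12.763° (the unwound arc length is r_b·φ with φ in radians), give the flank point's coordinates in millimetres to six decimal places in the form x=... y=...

x=155.534820 y=0.556579

pitch radius r_p = m·N/2 = 4.453·72/2 = 160.308000
base radius r_b = r_p·cos α = 160.308000·cos 18.734° = 151.814859
roll angle φ = 12.763° = 0.22275637 rad
x = r_b·(cos φ + φ·sin φ) = 151.814859·(0.97529222 + 0.22275637·0.22091873) = 155.534820
y = r_b·(sin φ − φ·cos φ) = 151.814859·(0.22091873 − 0.22275637·0.97529222) = 0.556579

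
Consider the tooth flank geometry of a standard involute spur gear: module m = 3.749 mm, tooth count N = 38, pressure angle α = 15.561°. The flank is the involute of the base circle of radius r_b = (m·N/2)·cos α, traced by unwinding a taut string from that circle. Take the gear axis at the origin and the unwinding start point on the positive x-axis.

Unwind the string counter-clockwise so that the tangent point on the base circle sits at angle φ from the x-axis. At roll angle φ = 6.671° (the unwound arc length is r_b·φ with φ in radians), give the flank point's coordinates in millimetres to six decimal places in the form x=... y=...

pitch radius r_p = m·N/2 = 3.749·38/2 = 71.231000
base radius r_b = r_p·cos α = 71.231000·cos 15.561° = 68.620056
roll angle φ = 6.671° = 0.11643091 rad
x = r_b·(cos φ + φ·sin φ) = 68.620056·(0.99322957 + 0.11643091·0.11616803) = 69.083593
y = r_b·(sin φ − φ·cos φ) = 68.620056·(0.11616803 − 0.11643091·0.99322957) = 0.036053

x=69.083593 y=0.036053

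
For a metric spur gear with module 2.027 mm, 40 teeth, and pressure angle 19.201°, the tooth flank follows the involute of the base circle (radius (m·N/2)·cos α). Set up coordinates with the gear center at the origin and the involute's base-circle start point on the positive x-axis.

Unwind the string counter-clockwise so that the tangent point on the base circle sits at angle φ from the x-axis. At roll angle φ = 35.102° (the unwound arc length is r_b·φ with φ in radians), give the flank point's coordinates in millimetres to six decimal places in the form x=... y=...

x=44.809336 y=2.825815

pitch radius r_p = m·N/2 = 2.027·40/2 = 40.540000
base radius r_b = r_p·cos α = 40.540000·cos 19.201° = 38.284785
roll angle φ = 35.102° = 0.61264547 rad
x = r_b·(cos φ + φ·sin φ) = 38.284785·(0.81812965 + 0.61264547·0.57503381) = 44.809336
y = r_b·(sin φ − φ·cos φ) = 38.284785·(0.57503381 − 0.61264547·0.81812965) = 2.825815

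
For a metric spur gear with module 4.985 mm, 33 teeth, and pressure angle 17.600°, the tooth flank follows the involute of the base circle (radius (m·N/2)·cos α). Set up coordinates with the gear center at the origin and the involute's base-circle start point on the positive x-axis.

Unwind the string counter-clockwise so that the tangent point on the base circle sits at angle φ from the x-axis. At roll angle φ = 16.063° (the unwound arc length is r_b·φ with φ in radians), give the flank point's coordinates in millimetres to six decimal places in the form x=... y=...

x=81.423146 y=0.571350

pitch radius r_p = m·N/2 = 4.985·33/2 = 82.252500
base radius r_b = r_p·cos α = 82.252500·cos 17.600° = 78.402315
roll angle φ = 16.063° = 0.28035224 rad
x = r_b·(cos φ + φ·sin φ) = 78.402315·(0.96095804 + 0.28035224·0.27669415) = 81.423146
y = r_b·(sin φ − φ·cos φ) = 78.402315·(0.27669415 − 0.28035224·0.96095804) = 0.571350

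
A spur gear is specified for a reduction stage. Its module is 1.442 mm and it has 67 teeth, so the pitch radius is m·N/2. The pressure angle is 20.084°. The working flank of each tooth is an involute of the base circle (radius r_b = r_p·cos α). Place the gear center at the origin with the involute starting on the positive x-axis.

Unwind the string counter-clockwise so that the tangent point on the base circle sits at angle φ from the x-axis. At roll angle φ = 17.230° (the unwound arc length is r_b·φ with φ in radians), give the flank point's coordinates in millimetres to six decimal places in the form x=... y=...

pitch radius r_p = m·N/2 = 1.442·67/2 = 48.307000
base radius r_b = r_p·cos α = 48.307000·cos 20.084° = 45.369460
roll angle φ = 17.230° = 0.30072023 rad
x = r_b·(cos φ + φ·sin φ) = 45.369460·(0.95512340 + 0.30072023·0.29620819) = 47.374754
y = r_b·(sin φ − φ·cos φ) = 45.369460·(0.29620819 − 0.30072023·0.95512340) = 0.407566

x=47.374754 y=0.407566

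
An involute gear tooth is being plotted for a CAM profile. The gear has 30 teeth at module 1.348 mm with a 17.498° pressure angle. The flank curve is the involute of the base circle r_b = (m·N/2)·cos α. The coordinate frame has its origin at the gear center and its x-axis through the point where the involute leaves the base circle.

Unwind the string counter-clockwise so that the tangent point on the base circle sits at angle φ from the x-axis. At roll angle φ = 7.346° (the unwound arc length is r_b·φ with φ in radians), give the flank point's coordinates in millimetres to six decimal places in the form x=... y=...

x=19.442219 y=0.013526

pitch radius r_p = m·N/2 = 1.348·30/2 = 20.220000
base radius r_b = r_p·cos α = 20.220000·cos 17.498° = 19.284369
roll angle φ = 7.346° = 0.12821189 rad
x = r_b·(cos φ + φ·sin φ) = 19.284369·(0.99179211 + 0.12821189·0.12786091) = 19.442219
y = r_b·(sin φ − φ·cos φ) = 19.284369·(0.12786091 − 0.12821189·0.99179211) = 0.013526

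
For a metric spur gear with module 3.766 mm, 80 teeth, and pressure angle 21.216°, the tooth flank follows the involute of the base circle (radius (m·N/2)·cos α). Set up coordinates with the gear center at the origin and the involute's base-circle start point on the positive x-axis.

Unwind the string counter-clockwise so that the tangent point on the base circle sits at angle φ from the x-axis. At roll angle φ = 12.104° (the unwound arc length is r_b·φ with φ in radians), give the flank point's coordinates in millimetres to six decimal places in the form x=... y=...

pitch radius r_p = m·N/2 = 3.766·80/2 = 150.640000
base radius r_b = r_p·cos α = 150.640000·cos 21.216° = 140.430040
roll angle φ = 12.104° = 0.21125465 rad
x = r_b·(cos φ + φ·sin φ) = 140.430040·(0.97776860 + 0.21125465·0.20968682) = 143.528757
y = r_b·(sin φ − φ·cos φ) = 140.430040·(0.20968682 − 0.21125465·0.97776860) = 0.439358

x=143.528757 y=0.439358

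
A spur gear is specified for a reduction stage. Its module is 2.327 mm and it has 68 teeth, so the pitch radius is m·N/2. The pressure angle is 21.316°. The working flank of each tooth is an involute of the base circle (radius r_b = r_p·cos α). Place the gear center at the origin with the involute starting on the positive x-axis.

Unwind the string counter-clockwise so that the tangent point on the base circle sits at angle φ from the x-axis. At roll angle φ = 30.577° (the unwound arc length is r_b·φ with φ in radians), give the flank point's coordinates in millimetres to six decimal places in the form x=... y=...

pitch radius r_p = m·N/2 = 2.327·68/2 = 79.118000
base radius r_b = r_p·cos α = 79.118000·cos 21.316° = 73.705518
roll angle φ = 30.577° = 0.53366933 rad
x = r_b·(cos φ + φ·sin φ) = 73.705518·(0.86094630 + 0.53366933·0.50869585) = 83.465726
y = r_b·(sin φ − φ·cos φ) = 73.705518·(0.50869585 − 0.53366933·0.86094630) = 3.628907

x=83.465726 y=3.628907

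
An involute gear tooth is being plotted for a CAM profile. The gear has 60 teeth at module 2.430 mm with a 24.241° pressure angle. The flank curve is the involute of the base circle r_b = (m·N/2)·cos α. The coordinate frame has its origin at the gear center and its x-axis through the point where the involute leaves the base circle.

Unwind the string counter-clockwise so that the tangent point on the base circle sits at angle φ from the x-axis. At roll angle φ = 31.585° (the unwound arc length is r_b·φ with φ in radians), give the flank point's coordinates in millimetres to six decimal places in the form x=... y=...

x=75.817795 y=3.600291

pitch radius r_p = m·N/2 = 2.430·60/2 = 72.900000
base radius r_b = r_p·cos α = 72.900000·cos 24.241° = 66.472155
roll angle φ = 31.585° = 0.55126224 rad
x = r_b·(cos φ + φ·sin φ) = 66.472155·(0.85186408 + 0.55126224·0.52376291) = 75.817795
y = r_b·(sin φ − φ·cos φ) = 66.472155·(0.52376291 − 0.55126224·0.85186408) = 3.600291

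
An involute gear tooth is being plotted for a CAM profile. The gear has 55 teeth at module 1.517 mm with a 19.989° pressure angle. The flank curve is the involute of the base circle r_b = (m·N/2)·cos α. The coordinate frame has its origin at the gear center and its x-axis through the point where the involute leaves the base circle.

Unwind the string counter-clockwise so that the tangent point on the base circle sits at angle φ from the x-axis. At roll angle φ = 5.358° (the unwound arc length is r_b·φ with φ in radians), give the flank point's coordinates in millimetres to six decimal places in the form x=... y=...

pitch radius r_p = m·N/2 = 1.517·55/2 = 41.717500
base radius r_b = r_p·cos α = 41.717500·cos 19.989° = 39.204365
roll angle φ = 5.358° = 0.09351474 rad
x = r_b·(cos φ + φ·sin φ) = 39.204365·(0.99563068 + 0.09351474·0.09337850) = 39.375412
y = r_b·(sin φ − φ·cos φ) = 39.204365·(0.09337850 − 0.09351474·0.99563068) = 0.010678

x=39.375412 y=0.010678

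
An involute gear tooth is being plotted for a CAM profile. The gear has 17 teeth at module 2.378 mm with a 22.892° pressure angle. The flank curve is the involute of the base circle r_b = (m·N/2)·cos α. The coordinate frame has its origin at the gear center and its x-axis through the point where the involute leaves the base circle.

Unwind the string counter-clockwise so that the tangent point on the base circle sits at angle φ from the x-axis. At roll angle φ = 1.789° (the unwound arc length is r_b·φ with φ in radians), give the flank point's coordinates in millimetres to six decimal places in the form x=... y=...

pitch radius r_p = m·N/2 = 2.378·17/2 = 20.213000
base radius r_b = r_p·cos α = 20.213000·cos 22.892° = 18.621019
roll angle φ = 1.789° = 0.03122394 rad
x = r_b·(cos φ + φ·sin φ) = 18.621019·(0.99951257 + 0.03122394·0.03121887) = 18.630094
y = r_b·(sin φ − φ·cos φ) = 18.621019·(0.03121887 − 0.03122394·0.99951257) = 0.000189

x=18.630094 y=0.000189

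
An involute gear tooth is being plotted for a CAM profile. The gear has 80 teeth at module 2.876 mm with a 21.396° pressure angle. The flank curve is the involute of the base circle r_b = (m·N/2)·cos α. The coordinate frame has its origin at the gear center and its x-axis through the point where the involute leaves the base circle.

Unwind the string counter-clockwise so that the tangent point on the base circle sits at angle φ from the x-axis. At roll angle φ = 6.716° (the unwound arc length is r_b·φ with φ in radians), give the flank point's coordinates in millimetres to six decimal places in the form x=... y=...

x=107.844904 y=0.057423

pitch radius r_p = m·N/2 = 2.876·80/2 = 115.040000
base radius r_b = r_p·cos α = 115.040000·cos 21.396° = 107.111591
roll angle φ = 6.716° = 0.11721631 rad
x = r_b·(cos φ + φ·sin φ) = 107.111591·(0.99313803 + 0.11721631·0.11694808) = 107.844904
y = r_b·(sin φ − φ·cos φ) = 107.111591·(0.11694808 − 0.11721631·0.99313803) = 0.057423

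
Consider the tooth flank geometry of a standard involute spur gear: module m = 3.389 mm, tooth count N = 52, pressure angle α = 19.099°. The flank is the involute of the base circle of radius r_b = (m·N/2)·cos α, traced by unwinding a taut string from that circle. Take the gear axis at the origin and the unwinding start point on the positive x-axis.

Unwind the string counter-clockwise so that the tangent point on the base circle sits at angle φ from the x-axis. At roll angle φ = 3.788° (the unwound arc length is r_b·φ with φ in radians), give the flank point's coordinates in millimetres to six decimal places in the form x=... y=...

x=83.445503 y=0.008017

pitch radius r_p = m·N/2 = 3.389·52/2 = 88.114000
base radius r_b = r_p·cos α = 88.114000·cos 19.099° = 83.263732
roll angle φ = 3.788° = 0.06611307 rad
x = r_b·(cos φ + φ·sin φ) = 83.263732·(0.99781533 + 0.06611307·0.06606492) = 83.445503
y = r_b·(sin φ − φ·cos φ) = 83.263732·(0.06606492 − 0.06611307·0.99781533) = 0.008017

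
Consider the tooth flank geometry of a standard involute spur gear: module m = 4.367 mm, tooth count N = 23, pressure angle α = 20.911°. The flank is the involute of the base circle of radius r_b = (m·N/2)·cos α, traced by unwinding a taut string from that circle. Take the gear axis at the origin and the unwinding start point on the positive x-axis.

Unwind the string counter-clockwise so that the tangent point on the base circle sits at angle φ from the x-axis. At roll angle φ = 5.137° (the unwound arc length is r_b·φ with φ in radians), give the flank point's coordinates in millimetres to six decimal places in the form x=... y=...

x=47.100950 y=0.011261

pitch radius r_p = m·N/2 = 4.367·23/2 = 50.220500
base radius r_b = r_p·cos α = 50.220500·cos 20.911° = 46.912775
roll angle φ = 5.137° = 0.08965756 rad
x = r_b·(cos φ + φ·sin φ) = 46.912775·(0.99598345 + 0.08965756·0.08953749) = 47.100950
y = r_b·(sin φ − φ·cos φ) = 46.912775·(0.08953749 − 0.08965756·0.99598345) = 0.011261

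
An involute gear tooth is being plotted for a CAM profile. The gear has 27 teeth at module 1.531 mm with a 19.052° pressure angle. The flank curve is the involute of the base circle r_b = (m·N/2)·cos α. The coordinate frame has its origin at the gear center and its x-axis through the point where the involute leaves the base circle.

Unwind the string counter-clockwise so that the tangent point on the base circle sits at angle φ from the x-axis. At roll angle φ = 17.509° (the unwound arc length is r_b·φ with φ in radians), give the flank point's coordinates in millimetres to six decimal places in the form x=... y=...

x=20.427350 y=0.184110

pitch radius r_p = m·N/2 = 1.531·27/2 = 20.668500
base radius r_b = r_p·cos α = 20.668500·cos 19.052° = 19.536336
roll angle φ = 17.509° = 0.30558970 rad
x = r_b·(cos φ + φ·sin φ) = 19.536336·(0.95366970 + 0.30558970·0.30085561) = 20.427350
y = r_b·(sin φ − φ·cos φ) = 19.536336·(0.30085561 − 0.30558970·0.95366970) = 0.184110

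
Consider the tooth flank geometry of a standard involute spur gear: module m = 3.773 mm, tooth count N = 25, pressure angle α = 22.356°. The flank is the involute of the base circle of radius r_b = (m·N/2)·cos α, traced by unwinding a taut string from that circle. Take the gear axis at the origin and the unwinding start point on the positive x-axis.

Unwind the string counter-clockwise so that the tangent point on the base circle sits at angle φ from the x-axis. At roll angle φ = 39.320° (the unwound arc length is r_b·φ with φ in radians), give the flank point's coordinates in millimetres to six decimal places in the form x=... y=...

pitch radius r_p = m·N/2 = 3.773·25/2 = 47.162500
base radius r_b = r_p·cos α = 47.162500·cos 22.356° = 43.617691
roll angle φ = 39.320° = 0.68626346 rad
x = r_b·(cos φ + φ·sin φ) = 43.617691·(0.77361907 + 0.68626346·0.63365096) = 52.710696
y = r_b·(sin φ − φ·cos φ) = 43.617691·(0.63365096 − 0.68626346·0.77361907) = 4.481476

x=52.710696 y=4.481476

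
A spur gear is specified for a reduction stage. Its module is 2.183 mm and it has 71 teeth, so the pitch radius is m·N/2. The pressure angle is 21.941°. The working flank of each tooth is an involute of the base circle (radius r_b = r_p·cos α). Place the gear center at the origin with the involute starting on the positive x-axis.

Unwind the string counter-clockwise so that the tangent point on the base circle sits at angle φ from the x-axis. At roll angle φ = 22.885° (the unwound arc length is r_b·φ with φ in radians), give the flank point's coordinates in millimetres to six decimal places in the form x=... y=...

x=77.390650 y=1.502614

pitch radius r_p = m·N/2 = 2.183·71/2 = 77.496500
base radius r_b = r_p·cos α = 77.496500·cos 21.941° = 71.883360
roll angle φ = 22.885° = 0.39941860 rad
x = r_b·(cos φ + φ·sin φ) = 71.883360·(0.92128725 + 0.39941860·0.38888277) = 77.390650
y = r_b·(sin φ − φ·cos φ) = 71.883360·(0.38888277 − 0.39941860·0.92128725) = 1.502614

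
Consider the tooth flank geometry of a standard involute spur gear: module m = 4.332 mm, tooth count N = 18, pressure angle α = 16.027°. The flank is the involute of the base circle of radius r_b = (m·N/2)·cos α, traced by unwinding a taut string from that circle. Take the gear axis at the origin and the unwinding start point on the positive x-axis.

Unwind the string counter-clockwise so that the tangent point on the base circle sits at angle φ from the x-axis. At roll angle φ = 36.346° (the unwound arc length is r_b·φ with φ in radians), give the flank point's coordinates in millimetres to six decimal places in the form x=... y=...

x=44.270544 y=3.062080

pitch radius r_p = m·N/2 = 4.332·18/2 = 38.988000
base radius r_b = r_p·cos α = 38.988000·cos 16.027° = 37.472603
roll angle φ = 36.346° = 0.63435737 rad
x = r_b·(cos φ + φ·sin φ) = 37.472603·(0.80545272 + 0.63435737·0.59266003) = 44.270544
y = r_b·(sin φ − φ·cos φ) = 37.472603·(0.59266003 − 0.63435737·0.80545272) = 3.062080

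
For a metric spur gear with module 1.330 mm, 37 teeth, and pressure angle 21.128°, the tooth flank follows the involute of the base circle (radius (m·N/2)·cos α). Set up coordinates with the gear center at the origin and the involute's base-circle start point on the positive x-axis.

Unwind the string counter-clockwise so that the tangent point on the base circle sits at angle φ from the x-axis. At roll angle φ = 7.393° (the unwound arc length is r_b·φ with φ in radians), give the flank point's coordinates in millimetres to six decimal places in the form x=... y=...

x=23.141255 y=0.016408

pitch radius r_p = m·N/2 = 1.330·37/2 = 24.605000
base radius r_b = r_p·cos α = 24.605000·cos 21.128° = 22.950990
roll angle φ = 7.393° = 0.12903219 rad
x = r_b·(cos φ + φ·sin φ) = 22.950990·(0.99168689 + 0.12903219·0.12867444) = 23.141255
y = r_b·(sin φ − φ·cos φ) = 22.950990·(0.12867444 − 0.12903219·0.99168689) = 0.016408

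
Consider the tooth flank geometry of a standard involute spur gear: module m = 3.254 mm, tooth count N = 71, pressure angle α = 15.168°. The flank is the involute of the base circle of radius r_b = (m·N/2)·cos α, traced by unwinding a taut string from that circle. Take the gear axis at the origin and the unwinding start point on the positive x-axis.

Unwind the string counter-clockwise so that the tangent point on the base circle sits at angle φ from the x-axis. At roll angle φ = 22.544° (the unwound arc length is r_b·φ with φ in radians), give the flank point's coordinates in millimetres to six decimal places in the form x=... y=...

x=119.791982 y=2.229008

pitch radius r_p = m·N/2 = 3.254·71/2 = 115.517000
base radius r_b = r_p·cos α = 115.517000·cos 15.168° = 111.492709
roll angle φ = 22.544° = 0.39346703 rad
x = r_b·(cos φ + φ·sin φ) = 111.492709·(0.92358538 + 0.39346703·0.38339281) = 119.791982
y = r_b·(sin φ − φ·cos φ) = 111.492709·(0.38339281 − 0.39346703·0.92358538) = 2.229008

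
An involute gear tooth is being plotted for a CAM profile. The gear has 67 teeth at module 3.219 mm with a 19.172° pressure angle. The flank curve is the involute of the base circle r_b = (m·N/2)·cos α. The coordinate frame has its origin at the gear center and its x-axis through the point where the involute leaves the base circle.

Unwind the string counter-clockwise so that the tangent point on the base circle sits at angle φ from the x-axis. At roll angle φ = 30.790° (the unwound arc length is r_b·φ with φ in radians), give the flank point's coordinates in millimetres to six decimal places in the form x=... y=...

pitch radius r_p = m·N/2 = 3.219·67/2 = 107.836500
base radius r_b = r_p·cos α = 107.836500·cos 19.172° = 101.855561
roll angle φ = 30.790° = 0.53738688 rad
x = r_b·(cos φ + φ·sin φ) = 101.855561·(0.85904925 + 0.53738688·0.51189294) = 115.517835
y = r_b·(sin φ − φ·cos φ) = 101.855561·(0.51189294 − 0.53738688·0.85904925) = 5.118359

x=115.517835 y=5.118359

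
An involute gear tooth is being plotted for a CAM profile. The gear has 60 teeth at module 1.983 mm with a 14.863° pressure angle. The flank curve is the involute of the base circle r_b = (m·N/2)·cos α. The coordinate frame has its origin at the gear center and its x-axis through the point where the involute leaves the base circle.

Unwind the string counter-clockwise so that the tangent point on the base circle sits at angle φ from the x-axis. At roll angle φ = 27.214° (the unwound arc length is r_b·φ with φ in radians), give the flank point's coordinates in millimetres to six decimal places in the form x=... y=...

x=63.624288 y=2.007813

pitch radius r_p = m·N/2 = 1.983·60/2 = 59.490000
base radius r_b = r_p·cos α = 59.490000·cos 14.863° = 57.499579
roll angle φ = 27.214° = 0.47497390 rad
x = r_b·(cos φ + φ·sin φ) = 57.499579·(0.88930466 + 0.47497390·0.45731524) = 63.624288
y = r_b·(sin φ − φ·cos φ) = 57.499579·(0.45731524 − 0.47497390·0.88930466) = 2.007813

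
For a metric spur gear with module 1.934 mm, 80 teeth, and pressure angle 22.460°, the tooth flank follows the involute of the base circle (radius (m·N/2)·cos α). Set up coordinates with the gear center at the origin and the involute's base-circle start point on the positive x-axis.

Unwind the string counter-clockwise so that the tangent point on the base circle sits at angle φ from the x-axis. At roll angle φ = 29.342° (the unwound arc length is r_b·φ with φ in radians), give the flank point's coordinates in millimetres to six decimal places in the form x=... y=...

x=80.260995 y=3.117485

pitch radius r_p = m·N/2 = 1.934·80/2 = 77.360000
base radius r_b = r_p·cos α = 77.360000·cos 22.460° = 71.491971
roll angle φ = 29.342° = 0.51211451 rad
x = r_b·(cos φ + φ·sin φ) = 71.491971·(0.87171030 + 0.51211451·0.49002158) = 80.260995
y = r_b·(sin φ − φ·cos φ) = 71.491971·(0.49002158 − 0.51211451·0.87171030) = 3.117485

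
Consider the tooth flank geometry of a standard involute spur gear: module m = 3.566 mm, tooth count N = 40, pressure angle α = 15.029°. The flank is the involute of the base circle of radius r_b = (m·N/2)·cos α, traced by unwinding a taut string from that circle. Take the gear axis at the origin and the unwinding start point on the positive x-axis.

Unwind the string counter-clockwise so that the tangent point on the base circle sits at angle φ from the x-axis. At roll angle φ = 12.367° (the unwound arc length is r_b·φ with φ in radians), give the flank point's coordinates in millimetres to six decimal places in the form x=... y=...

pitch radius r_p = m·N/2 = 3.566·40/2 = 71.320000
base radius r_b = r_p·cos α = 71.320000·cos 15.029° = 68.880478
roll angle φ = 12.367° = 0.21584487 rad
x = r_b·(cos φ + φ·sin φ) = 68.880478·(0.97679580 + 0.21584487·0.21417277) = 70.466375
y = r_b·(sin φ − φ·cos φ) = 68.880478·(0.21417277 − 0.21584487·0.97679580) = 0.229813

x=70.466375 y=0.229813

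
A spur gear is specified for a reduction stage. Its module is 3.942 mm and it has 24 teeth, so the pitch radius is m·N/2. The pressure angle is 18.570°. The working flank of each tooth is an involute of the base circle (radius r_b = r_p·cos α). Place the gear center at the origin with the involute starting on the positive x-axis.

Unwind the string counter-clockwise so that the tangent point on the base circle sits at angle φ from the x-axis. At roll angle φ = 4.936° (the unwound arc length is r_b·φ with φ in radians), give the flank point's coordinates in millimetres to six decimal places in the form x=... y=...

pitch radius r_p = m·N/2 = 3.942·24/2 = 47.304000
base radius r_b = r_p·cos α = 47.304000·cos 18.570° = 44.841131
roll angle φ = 4.936° = 0.08614945 rad
x = r_b·(cos φ + φ·sin φ) = 44.841131·(0.99629143 + 0.08614945·0.08604293) = 45.007222
y = r_b·(sin φ − φ·cos φ) = 44.841131·(0.08604293 − 0.08614945·0.99629143) = 0.009550

x=45.007222 y=0.009550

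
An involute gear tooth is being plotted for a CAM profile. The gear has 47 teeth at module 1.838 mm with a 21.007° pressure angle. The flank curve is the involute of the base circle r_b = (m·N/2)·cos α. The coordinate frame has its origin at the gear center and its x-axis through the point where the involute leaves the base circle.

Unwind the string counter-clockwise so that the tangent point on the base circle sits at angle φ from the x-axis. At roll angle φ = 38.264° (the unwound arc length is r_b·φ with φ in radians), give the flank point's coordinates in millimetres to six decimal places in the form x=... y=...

pitch radius r_p = m·N/2 = 1.838·47/2 = 43.193000
base radius r_b = r_p·cos α = 43.193000·cos 21.007° = 40.322248
roll angle φ = 38.264° = 0.66783278 rad
x = r_b·(cos φ + φ·sin φ) = 40.322248·(0.78516563 + 0.66783278·0.61928582) = 48.336093
y = r_b·(sin φ − φ·cos φ) = 40.322248·(0.61928582 − 0.66783278·0.78516563) = 3.827649

x=48.336093 y=3.827649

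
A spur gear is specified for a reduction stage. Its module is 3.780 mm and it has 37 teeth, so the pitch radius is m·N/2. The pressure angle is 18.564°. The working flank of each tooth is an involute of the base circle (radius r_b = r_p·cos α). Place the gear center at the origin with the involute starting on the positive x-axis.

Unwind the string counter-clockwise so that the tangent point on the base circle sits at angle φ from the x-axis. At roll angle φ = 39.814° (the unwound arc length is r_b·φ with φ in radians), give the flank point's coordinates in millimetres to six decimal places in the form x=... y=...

x=80.415529 y=7.062499

pitch radius r_p = m·N/2 = 3.780·37/2 = 69.930000
base radius r_b = r_p·cos α = 69.930000·cos 18.564° = 66.291446
roll angle φ = 39.814° = 0.69488539 rad
x = r_b·(cos φ + φ·sin φ) = 66.291446·(0.76812709 + 0.69488539·0.64029741) = 80.415529
y = r_b·(sin φ − φ·cos φ) = 66.291446·(0.64029741 − 0.69488539·0.76812709) = 7.062499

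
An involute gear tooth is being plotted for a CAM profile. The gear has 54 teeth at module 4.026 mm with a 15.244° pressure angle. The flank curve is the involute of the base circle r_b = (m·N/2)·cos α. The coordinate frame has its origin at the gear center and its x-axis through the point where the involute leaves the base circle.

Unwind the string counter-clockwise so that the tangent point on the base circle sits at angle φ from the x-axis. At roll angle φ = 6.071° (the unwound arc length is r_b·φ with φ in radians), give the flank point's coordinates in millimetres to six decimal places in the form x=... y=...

x=105.464398 y=0.041542

pitch radius r_p = m·N/2 = 4.026·54/2 = 108.702000
base radius r_b = r_p·cos α = 108.702000·cos 15.244° = 104.877305
roll angle φ = 6.071° = 0.10595894 rad
x = r_b·(cos φ + φ·sin φ) = 104.877305·(0.99439160 + 0.10595894·0.10576078) = 105.464398
y = r_b·(sin φ − φ·cos φ) = 104.877305·(0.10576078 − 0.10595894·0.99439160) = 0.041542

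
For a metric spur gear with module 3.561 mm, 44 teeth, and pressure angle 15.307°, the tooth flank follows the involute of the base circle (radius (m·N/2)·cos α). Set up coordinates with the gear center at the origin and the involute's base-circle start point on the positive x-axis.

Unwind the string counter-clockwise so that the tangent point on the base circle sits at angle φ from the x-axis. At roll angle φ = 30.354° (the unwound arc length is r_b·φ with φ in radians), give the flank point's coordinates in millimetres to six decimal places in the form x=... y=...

pitch radius r_p = m·N/2 = 3.561·44/2 = 78.342000
base radius r_b = r_p·cos α = 78.342000·cos 15.307° = 75.562831
roll angle φ = 30.354° = 0.52977724 rad
x = r_b·(cos φ + φ·sin φ) = 75.562831·(0.86291966 + 0.52977724·0.50534113) = 85.434200
y = r_b·(sin φ − φ·cos φ) = 75.562831·(0.50534113 − 0.52977724·0.86291966) = 3.641066

x=85.434200 y=3.641066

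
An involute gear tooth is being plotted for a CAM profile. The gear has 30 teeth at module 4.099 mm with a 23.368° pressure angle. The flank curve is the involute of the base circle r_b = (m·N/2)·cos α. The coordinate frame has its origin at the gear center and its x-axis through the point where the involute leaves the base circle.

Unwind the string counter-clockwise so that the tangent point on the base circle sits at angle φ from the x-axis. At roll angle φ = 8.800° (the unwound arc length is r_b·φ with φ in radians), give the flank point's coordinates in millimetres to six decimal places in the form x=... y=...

pitch radius r_p = m·N/2 = 4.099·30/2 = 61.485000
base radius r_b = r_p·cos α = 61.485000·cos 23.368° = 56.441772
roll angle φ = 8.800° = 0.15358897 rad
x = r_b·(cos φ + φ·sin φ) = 56.441772·(0.98822838 + 0.15358897·0.15298584) = 57.103570
y = r_b·(sin φ − φ·cos φ) = 56.441772·(0.15298584 − 0.15358897·0.98822838) = 0.068004

x=57.103570 y=0.068004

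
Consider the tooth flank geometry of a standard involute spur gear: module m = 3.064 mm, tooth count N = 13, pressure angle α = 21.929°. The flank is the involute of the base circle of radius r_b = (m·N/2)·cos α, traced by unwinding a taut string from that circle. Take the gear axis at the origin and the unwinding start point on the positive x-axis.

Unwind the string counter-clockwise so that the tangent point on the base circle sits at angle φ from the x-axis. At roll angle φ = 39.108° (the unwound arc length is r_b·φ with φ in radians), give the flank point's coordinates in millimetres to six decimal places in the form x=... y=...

pitch radius r_p = m·N/2 = 3.064·13/2 = 19.916000
base radius r_b = r_p·cos α = 19.916000·cos 21.929° = 18.475025
roll angle φ = 39.108° = 0.68256336 rad
x = r_b·(cos φ + φ·sin φ) = 18.475025·(0.77595834 + 0.68256336·0.63078416) = 22.290274
y = r_b·(sin φ − φ·cos φ) = 18.475025·(0.63078416 − 0.68256336·0.77595834) = 1.868627

x=22.290274 y=1.868627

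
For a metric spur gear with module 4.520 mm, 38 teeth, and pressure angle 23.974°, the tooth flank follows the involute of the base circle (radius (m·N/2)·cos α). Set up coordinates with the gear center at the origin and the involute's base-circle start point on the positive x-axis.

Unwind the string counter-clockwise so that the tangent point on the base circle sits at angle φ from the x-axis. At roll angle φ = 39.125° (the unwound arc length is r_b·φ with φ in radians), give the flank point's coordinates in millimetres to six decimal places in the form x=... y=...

x=94.688414 y=7.946867

pitch radius r_p = m·N/2 = 4.520·38/2 = 85.880000
base radius r_b = r_p·cos α = 85.880000·cos 23.974° = 78.471127
roll angle φ = 39.125° = 0.68286007 rad
x = r_b·(cos φ + φ·sin φ) = 78.471127·(0.77577115 + 0.68286007·0.63101436) = 94.688414
y = r_b·(sin φ − φ·cos φ) = 78.471127·(0.63101436 − 0.68286007·0.77577115) = 7.946867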